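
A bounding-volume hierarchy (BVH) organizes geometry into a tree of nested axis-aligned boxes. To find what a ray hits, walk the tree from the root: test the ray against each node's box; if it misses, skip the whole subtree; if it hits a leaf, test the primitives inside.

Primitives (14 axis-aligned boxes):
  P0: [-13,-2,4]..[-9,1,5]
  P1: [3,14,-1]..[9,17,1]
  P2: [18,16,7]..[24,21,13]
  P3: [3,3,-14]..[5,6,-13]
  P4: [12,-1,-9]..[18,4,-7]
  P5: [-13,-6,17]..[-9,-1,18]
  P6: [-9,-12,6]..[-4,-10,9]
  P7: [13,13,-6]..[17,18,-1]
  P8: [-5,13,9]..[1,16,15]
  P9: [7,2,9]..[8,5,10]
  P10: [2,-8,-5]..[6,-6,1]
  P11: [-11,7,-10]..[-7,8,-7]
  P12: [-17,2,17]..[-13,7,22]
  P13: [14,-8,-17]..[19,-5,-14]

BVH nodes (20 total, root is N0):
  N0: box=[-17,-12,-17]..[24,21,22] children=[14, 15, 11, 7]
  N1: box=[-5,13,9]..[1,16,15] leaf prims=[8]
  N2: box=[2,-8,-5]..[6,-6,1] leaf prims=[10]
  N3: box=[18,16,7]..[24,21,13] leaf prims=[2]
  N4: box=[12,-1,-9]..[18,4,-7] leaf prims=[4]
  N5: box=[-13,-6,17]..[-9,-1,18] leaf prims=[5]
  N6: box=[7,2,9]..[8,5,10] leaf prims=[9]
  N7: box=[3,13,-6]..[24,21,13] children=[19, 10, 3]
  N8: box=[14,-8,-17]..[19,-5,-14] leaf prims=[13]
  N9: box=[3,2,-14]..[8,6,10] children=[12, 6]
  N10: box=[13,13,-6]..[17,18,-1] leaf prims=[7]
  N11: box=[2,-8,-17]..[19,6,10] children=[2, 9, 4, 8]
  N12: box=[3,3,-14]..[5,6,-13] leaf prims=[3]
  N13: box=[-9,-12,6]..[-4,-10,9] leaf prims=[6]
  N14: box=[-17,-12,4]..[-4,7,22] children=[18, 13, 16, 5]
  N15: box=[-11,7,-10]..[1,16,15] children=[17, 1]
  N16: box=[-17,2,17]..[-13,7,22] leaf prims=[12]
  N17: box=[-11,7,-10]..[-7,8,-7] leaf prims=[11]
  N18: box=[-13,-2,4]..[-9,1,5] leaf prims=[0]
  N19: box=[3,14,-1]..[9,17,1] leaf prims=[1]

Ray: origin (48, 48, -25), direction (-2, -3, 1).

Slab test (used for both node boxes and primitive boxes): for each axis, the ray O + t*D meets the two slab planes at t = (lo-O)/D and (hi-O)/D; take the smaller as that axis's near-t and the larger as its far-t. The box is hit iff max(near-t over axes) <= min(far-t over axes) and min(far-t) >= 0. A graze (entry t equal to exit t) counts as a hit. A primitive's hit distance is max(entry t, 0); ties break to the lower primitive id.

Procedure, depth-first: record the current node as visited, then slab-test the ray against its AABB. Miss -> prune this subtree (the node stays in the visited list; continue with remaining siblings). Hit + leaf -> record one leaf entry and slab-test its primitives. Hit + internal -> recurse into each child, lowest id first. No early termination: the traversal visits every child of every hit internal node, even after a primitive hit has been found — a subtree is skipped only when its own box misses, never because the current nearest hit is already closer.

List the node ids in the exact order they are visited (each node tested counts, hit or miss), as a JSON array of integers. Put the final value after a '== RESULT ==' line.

Traverse from the root:
N0 x:[12,65/2] y:[9,20] z:[8,47] -> hit [12,20], descend [7, 11, 14, 15]
  N7 x:[12,45/2] y:[9,35/3] z:[19,38] -> miss, prune
  N11 x:[29/2,23] y:[14,56/3] z:[8,35] -> hit [29/2,56/3], descend [2, 4, 8, 9]
    N2 x:[21,23] y:[18,56/3] z:[20,26] -> miss, prune
    N4 x:[15,18] y:[44/3,49/3] z:[16,18] -> hit [16,49/3] leaf, test {P4@t=16}
    N8 x:[29/2,17] y:[53/3,56/3] z:[8,11] -> miss, prune
    N9 x:[20,45/2] y:[14,46/3] z:[11,35] -> miss, prune
  N14 x:[26,65/2] y:[41/3,20] z:[29,47] -> miss, prune
  N15 x:[47/2,59/2] y:[32/3,41/3] z:[15,40] -> miss, prune

Visited [0, 7, 11, 2, 4, 8, 9, 14, 15]. Tests: 9 box, 1 leaf. Nearest: P4.

== RESULT ==
[0, 7, 11, 2, 4, 8, 9, 14, 15]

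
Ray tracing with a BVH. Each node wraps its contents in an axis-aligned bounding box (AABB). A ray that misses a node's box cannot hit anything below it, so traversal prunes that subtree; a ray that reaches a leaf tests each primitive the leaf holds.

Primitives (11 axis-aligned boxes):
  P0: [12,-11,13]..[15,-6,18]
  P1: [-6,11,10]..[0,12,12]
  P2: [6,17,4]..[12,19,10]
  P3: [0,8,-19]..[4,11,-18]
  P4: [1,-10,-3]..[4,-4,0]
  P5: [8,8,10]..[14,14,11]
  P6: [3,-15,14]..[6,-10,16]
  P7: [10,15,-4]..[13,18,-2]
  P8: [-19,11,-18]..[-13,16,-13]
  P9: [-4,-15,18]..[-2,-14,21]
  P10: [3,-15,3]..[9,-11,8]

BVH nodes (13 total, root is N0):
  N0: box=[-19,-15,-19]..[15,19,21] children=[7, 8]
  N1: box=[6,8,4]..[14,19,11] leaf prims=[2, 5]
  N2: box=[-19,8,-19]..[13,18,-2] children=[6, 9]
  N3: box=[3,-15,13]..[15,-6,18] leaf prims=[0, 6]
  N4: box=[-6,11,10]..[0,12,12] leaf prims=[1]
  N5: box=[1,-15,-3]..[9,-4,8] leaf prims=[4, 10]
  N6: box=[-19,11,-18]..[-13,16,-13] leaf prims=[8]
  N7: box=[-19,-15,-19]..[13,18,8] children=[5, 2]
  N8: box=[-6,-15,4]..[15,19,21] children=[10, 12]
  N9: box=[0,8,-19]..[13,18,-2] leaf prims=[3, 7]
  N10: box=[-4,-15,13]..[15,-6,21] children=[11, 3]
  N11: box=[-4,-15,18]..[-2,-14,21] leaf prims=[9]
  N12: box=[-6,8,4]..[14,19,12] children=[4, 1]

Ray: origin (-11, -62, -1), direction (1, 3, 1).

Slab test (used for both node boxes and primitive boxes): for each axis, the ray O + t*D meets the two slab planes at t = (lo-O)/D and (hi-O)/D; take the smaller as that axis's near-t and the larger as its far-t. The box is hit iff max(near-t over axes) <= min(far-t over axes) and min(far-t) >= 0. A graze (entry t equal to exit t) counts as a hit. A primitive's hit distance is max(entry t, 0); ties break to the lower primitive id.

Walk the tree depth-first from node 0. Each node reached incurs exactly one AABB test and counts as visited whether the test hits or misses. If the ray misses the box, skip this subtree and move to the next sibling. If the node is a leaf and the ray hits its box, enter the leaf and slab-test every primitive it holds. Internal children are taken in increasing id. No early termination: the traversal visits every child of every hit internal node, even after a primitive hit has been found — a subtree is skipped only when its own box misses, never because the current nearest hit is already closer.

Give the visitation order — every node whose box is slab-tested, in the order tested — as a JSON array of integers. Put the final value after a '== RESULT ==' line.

Walk:
N0 x:[-8,26] y:[47/3,27] z:[-18,22] -> hit [47/3,22], descend [7, 8]
  N7 x:[-8,24] y:[47/3,80/3] z:[-18,9] -> miss, prune
  N8 x:[5,26] y:[47/3,27] z:[5,22] -> hit [47/3,22], descend [10, 12]
    N10 x:[7,26] y:[47/3,56/3] z:[14,22] -> hit [47/3,56/3], descend [3, 11]
      N3 x:[14,26] y:[47/3,56/3] z:[14,19] -> hit [47/3,56/3] leaf, test {P0(miss), P6@t=47/3}
      N11 x:[7,9] y:[47/3,16] z:[19,22] -> miss, prune
    N12 x:[5,25] y:[70/3,27] z:[5,13] -> miss, prune

Summary -> nodes [0, 7, 8, 10, 3, 11, 12]; box-tests=7; leaf-entries=1; first=P6

== RESULT ==
[0, 7, 8, 10, 3, 11, 12]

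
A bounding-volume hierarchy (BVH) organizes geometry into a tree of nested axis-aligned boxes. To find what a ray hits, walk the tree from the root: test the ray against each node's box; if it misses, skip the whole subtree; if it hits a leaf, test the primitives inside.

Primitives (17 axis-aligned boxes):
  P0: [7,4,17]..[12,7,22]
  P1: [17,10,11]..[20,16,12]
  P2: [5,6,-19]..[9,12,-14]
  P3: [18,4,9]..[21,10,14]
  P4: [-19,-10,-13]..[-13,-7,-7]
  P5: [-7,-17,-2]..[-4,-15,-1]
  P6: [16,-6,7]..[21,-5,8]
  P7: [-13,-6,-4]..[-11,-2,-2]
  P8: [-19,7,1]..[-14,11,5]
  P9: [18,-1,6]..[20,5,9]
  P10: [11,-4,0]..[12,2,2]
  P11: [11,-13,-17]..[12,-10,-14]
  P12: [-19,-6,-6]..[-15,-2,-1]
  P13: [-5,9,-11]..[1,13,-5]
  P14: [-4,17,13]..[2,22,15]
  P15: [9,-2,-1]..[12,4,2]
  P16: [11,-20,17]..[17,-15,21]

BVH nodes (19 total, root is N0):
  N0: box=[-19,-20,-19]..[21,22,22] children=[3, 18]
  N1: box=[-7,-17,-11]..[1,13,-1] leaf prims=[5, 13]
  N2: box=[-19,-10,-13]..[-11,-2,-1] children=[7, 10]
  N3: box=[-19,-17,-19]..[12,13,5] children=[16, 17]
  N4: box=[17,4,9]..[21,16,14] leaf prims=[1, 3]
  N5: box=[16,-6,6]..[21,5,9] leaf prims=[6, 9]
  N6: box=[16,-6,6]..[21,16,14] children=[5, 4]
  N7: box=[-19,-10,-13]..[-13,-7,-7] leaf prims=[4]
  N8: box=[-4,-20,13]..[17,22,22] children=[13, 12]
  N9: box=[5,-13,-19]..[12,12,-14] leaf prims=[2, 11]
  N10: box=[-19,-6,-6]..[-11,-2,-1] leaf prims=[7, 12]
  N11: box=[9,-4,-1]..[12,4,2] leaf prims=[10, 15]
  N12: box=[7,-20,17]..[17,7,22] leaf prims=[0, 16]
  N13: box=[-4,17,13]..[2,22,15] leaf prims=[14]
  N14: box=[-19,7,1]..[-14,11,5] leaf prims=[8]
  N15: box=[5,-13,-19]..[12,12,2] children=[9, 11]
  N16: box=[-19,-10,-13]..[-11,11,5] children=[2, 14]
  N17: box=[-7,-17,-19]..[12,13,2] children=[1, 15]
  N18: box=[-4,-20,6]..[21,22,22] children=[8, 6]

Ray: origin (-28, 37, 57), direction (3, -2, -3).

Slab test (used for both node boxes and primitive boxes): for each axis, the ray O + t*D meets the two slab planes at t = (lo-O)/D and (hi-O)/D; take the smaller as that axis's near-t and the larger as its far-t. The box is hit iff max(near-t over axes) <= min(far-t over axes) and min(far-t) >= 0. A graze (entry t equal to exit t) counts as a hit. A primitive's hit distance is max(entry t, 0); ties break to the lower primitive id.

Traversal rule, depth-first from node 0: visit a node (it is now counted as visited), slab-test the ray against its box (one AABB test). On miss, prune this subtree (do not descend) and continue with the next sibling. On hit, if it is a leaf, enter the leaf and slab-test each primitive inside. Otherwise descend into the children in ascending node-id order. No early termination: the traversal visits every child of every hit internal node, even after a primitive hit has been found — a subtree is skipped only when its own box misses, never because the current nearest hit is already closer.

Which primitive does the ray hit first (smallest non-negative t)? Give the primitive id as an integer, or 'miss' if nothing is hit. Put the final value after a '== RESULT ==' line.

Trace the traversal:
N0 x:[3,49/3] y:[15/2,57/2] z:[35/3,76/3] -> hit [35/3,49/3], descend [3, 18]
  N3 x:[3,40/3] y:[12,27] z:[52/3,76/3] -> miss, prune
  N18 x:[8,49/3] y:[15/2,57/2] z:[35/3,17] -> hit [35/3,49/3], descend [6, 8]
    N6 x:[44/3,49/3] y:[21/2,43/2] z:[43/3,17] -> hit [44/3,49/3], descend [4, 5]
      N4 x:[15,49/3] y:[21/2,33/2] z:[43/3,16] -> hit [15,16] leaf, test {P1(miss), P3@t=46/3}
      N5 x:[44/3,49/3] y:[16,43/2] z:[16,17] -> hit [16,49/3] leaf, test {P6(miss), P9@t=16}
    N8 x:[8,15] y:[15/2,57/2] z:[35/3,44/3] -> hit [35/3,44/3], descend [12, 13]
      N12 x:[35/3,15] y:[15,57/2] z:[35/3,40/3] -> miss, prune
      N13 x:[8,10] y:[15/2,10] z:[14,44/3] -> miss, prune

9 AABB tests over nodes [0, 3, 18, 6, 4, 5, 8, 12, 13]; 2 leaves entered; closest P3.

== RESULT ==
3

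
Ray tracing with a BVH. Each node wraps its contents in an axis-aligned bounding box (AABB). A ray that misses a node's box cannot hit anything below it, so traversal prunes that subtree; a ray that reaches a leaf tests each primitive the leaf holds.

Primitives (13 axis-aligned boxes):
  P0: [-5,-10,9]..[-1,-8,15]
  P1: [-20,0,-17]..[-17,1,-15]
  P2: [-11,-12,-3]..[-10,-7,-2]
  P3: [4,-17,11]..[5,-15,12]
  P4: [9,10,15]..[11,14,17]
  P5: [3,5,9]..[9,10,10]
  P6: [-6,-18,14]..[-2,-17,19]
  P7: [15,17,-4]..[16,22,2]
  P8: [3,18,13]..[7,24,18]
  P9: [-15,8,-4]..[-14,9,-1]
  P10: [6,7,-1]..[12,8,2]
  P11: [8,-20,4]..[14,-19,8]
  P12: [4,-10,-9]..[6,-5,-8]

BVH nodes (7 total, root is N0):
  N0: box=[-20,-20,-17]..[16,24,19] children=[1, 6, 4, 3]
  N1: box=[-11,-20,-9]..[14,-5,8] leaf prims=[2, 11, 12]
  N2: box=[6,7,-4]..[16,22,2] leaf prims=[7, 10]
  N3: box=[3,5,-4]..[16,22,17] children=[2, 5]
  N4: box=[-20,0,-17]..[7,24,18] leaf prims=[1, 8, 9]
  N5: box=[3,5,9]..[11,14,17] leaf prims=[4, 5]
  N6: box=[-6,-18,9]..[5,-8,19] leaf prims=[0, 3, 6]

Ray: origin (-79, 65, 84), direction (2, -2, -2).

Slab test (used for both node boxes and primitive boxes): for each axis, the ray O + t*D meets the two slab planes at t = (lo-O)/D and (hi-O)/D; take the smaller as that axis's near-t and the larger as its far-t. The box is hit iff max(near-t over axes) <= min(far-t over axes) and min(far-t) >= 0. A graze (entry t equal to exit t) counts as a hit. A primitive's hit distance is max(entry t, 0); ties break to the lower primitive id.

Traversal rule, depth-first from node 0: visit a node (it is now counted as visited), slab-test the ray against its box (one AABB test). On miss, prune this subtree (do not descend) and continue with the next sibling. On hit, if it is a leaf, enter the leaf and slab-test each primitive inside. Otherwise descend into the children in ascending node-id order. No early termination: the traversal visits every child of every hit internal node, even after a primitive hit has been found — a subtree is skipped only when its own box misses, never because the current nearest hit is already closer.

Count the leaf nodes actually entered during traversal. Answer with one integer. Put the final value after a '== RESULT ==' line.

Trace the traversal:
N0 x:[59/2,95/2] y:[41/2,85/2] z:[65/2,101/2] -> hit [65/2,85/2], descend [1, 3, 4, 6]
  N1 x:[34,93/2] y:[35,85/2] z:[38,93/2] -> hit [38,85/2] leaf, test {P2(miss), P11(miss), P12(miss)}
  N3 x:[41,95/2] y:[43/2,30] z:[67/2,44] -> miss, prune
  N4 x:[59/2,43] y:[41/2,65/2] z:[33,101/2] -> miss, prune
  N6 x:[73/2,42] y:[73/2,83/2] z:[65/2,75/2] -> hit [73/2,75/2] leaf, test {P0@t=37, P3(miss), P6(miss)}

5 AABB tests over nodes [0, 1, 3, 4, 6]; 2 leaves entered; closest P0.

== RESULT ==
2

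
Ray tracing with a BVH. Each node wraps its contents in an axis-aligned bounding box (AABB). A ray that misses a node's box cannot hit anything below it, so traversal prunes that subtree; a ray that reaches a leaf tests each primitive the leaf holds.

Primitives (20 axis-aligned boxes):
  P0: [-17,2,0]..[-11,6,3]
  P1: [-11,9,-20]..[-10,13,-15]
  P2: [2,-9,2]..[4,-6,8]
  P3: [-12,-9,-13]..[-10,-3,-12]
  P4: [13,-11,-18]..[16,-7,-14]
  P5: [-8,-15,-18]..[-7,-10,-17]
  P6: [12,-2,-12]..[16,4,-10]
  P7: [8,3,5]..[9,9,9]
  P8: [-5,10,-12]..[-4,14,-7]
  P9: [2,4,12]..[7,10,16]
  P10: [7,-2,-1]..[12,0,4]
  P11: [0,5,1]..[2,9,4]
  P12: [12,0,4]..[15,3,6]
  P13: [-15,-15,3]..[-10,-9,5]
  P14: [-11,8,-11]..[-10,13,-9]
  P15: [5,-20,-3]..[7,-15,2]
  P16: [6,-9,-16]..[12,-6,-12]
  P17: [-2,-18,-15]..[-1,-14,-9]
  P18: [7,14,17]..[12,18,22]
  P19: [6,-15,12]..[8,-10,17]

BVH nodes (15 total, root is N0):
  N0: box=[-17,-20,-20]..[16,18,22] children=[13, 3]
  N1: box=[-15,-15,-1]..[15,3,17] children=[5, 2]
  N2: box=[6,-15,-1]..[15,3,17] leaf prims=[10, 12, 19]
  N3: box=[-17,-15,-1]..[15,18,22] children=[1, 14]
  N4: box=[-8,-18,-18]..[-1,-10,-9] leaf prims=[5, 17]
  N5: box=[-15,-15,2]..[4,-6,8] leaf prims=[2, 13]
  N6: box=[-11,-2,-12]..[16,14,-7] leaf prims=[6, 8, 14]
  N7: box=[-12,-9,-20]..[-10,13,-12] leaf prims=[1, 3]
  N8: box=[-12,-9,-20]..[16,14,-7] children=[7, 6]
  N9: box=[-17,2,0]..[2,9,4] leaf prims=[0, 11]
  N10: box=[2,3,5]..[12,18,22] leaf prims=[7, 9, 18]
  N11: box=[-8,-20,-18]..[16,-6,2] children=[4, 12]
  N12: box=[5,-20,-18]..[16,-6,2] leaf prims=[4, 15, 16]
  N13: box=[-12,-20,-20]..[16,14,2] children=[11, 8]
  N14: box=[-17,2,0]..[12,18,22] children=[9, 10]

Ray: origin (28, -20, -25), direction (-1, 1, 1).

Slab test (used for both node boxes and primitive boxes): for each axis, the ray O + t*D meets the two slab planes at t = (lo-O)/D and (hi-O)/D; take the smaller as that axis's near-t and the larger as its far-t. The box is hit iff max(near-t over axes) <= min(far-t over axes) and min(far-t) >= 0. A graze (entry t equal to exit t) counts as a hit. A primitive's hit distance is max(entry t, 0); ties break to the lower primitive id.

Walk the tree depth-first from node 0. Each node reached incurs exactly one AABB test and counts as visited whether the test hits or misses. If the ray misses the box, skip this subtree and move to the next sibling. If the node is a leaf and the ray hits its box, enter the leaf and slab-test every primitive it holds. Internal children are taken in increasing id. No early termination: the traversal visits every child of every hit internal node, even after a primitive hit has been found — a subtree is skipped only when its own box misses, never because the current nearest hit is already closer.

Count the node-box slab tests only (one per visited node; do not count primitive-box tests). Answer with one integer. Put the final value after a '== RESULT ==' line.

Walk:
N0 x:[12,45] y:[0,38] z:[5,47] -> hit [12,38], descend [3, 13]
  N3 x:[13,45] y:[5,38] z:[24,47] -> hit [24,38], descend [1, 14]
    N1 x:[13,43] y:[5,23] z:[24,42] -> miss, prune
    N14 x:[16,45] y:[22,38] z:[25,47] -> hit [25,38], descend [9, 10]
      N9 x:[26,45] y:[22,29] z:[25,29] -> hit [26,29] leaf, test {P0(miss), P11@t=26}
      N10 x:[16,26] y:[23,38] z:[30,47] -> miss, prune
  N13 x:[12,40] y:[0,34] z:[5,27] -> hit [12,27], descend [8, 11]
    N8 x:[12,40] y:[11,34] z:[5,18] -> hit [12,18], descend [6, 7]
      N6 x:[12,39] y:[18,34] z:[13,18] -> hit [18,18] leaf, test {P6(miss), P8(miss), P14(miss)}
      N7 x:[38,40] y:[11,33] z:[5,13] -> miss, prune
    N11 x:[12,36] y:[0,14] z:[7,27] -> hit [12,14], descend [4, 12]
      N4 x:[29,36] y:[2,10] z:[7,16] -> miss, prune
      N12 x:[12,23] y:[0,14] z:[7,27] -> hit [12,14] leaf, test {P4(miss), P15(miss), P16(miss)}

Visited [0, 3, 1, 14, 9, 10, 13, 8, 6, 7, 11, 4, 12]. Tests: 13 box, 3 leaf. Nearest: P11.

== RESULT ==
13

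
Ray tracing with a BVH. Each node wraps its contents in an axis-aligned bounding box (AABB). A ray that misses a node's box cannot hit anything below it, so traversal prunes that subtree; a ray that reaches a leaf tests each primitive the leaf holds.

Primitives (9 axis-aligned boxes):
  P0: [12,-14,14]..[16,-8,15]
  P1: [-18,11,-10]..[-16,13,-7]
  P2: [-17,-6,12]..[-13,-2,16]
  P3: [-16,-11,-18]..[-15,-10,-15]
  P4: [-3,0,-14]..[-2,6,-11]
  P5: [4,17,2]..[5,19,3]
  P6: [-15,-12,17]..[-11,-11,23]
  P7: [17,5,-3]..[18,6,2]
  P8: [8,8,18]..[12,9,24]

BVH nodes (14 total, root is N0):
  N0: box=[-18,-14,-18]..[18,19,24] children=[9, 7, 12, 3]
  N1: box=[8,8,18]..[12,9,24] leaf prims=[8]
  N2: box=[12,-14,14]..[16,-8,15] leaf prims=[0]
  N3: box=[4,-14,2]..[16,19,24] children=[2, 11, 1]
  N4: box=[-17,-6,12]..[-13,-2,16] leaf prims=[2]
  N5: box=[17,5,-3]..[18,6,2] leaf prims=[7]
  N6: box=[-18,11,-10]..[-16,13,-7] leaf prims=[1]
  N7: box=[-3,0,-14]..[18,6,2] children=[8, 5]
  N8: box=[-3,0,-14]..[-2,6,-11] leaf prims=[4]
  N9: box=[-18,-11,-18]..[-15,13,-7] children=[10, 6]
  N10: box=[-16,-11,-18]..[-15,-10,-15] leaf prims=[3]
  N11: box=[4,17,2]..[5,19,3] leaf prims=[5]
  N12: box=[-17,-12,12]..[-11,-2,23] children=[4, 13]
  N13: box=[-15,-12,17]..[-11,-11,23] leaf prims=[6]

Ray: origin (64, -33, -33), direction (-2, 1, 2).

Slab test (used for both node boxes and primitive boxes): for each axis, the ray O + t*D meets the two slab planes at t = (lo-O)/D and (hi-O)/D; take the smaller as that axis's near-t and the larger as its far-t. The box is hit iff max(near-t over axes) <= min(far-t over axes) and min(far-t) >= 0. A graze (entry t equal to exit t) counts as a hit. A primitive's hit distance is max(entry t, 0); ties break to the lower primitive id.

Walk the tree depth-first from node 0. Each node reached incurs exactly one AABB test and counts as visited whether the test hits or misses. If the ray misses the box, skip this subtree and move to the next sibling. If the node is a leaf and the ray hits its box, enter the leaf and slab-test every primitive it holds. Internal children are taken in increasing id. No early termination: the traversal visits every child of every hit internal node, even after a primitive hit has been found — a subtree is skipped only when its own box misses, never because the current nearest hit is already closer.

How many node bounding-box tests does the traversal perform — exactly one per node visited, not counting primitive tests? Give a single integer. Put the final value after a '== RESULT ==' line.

Trace the traversal:
N0 x:[23,41] y:[19,52] z:[15/2,57/2] -> hit [23,57/2], descend [3, 7, 9, 12]
  N3 x:[24,30] y:[19,52] z:[35/2,57/2] -> hit [24,57/2], descend [1, 2, 11]
    N1 x:[26,28] y:[41,42] z:[51/2,57/2] -> miss, prune
    N2 x:[24,26] y:[19,25] z:[47/2,24] -> hit [24,24] leaf, test {P0@t=24}
    N11 x:[59/2,30] y:[50,52] z:[35/2,18] -> miss, prune
  N7 x:[23,67/2] y:[33,39] z:[19/2,35/2] -> miss, prune
  N9 x:[79/2,41] y:[22,46] z:[15/2,13] -> miss, prune
  N12 x:[75/2,81/2] y:[21,31] z:[45/2,28] -> miss, prune

Summary -> nodes [0, 3, 1, 2, 11, 7, 9, 12]; box-tests=8; leaf-entries=1; first=P0

== RESULT ==
8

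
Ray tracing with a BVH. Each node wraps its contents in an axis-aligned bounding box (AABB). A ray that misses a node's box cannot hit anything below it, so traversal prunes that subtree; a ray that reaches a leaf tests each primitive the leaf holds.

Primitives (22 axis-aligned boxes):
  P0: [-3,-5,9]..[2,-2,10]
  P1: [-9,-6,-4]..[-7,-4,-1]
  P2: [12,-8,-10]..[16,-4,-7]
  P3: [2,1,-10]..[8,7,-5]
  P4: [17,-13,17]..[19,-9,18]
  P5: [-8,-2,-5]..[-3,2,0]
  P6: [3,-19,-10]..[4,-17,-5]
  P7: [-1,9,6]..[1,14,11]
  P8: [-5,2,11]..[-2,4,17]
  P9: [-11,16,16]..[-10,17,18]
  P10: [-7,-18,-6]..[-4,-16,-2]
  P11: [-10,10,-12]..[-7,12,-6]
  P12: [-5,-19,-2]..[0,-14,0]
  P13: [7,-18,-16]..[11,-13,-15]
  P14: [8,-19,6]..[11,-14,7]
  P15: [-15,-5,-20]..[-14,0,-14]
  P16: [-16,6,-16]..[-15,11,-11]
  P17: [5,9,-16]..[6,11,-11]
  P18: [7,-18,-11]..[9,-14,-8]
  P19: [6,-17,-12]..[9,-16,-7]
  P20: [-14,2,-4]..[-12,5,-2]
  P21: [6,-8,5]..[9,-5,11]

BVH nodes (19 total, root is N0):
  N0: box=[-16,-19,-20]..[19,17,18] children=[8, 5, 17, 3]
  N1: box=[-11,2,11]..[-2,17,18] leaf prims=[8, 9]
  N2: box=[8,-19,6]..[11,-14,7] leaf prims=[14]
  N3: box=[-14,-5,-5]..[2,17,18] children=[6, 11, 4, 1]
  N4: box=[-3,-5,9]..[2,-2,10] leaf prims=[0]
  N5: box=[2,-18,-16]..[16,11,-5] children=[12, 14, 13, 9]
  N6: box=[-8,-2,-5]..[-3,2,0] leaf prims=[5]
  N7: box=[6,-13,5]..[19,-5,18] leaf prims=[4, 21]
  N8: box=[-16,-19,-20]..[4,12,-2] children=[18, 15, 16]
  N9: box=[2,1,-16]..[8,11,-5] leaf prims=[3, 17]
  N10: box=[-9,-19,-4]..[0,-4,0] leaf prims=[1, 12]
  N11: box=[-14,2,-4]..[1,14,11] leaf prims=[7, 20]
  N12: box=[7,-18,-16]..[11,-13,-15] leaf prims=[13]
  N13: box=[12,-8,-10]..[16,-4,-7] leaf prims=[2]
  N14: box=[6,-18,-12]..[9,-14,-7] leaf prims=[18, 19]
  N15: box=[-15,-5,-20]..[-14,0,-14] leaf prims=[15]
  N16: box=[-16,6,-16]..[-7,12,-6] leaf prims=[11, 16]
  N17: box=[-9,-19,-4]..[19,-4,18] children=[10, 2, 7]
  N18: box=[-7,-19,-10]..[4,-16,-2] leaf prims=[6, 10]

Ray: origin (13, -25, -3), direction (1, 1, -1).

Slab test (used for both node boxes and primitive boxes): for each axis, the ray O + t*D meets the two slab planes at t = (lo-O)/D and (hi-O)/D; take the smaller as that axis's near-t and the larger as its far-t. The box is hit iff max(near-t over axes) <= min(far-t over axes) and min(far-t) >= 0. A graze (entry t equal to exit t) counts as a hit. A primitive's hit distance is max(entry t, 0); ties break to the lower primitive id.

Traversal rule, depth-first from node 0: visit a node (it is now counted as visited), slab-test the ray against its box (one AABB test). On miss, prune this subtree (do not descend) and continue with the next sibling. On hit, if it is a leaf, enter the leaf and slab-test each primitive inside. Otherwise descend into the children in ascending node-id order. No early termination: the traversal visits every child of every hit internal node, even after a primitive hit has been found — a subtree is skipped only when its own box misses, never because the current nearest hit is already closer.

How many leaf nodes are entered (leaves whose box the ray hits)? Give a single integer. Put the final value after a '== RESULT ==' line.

Walk:
N0 x:[-29,6] y:[6,42] z:[-21,17] -> hit [6,6], descend [3, 5, 8, 17]
  N3 x:[-27,-11] y:[20,42] z:[-21,2] -> miss, prune
  N5 x:[-11,3] y:[7,36] z:[2,13] -> miss, prune
  N8 x:[-29,-9] y:[6,37] z:[-1,17] -> miss, prune
  N17 x:[-22,6] y:[6,21] z:[-21,1] -> miss, prune

Summary -> nodes [0, 3, 5, 8, 17]; box-tests=5; leaf-entries=0; first=miss

== RESULT ==
0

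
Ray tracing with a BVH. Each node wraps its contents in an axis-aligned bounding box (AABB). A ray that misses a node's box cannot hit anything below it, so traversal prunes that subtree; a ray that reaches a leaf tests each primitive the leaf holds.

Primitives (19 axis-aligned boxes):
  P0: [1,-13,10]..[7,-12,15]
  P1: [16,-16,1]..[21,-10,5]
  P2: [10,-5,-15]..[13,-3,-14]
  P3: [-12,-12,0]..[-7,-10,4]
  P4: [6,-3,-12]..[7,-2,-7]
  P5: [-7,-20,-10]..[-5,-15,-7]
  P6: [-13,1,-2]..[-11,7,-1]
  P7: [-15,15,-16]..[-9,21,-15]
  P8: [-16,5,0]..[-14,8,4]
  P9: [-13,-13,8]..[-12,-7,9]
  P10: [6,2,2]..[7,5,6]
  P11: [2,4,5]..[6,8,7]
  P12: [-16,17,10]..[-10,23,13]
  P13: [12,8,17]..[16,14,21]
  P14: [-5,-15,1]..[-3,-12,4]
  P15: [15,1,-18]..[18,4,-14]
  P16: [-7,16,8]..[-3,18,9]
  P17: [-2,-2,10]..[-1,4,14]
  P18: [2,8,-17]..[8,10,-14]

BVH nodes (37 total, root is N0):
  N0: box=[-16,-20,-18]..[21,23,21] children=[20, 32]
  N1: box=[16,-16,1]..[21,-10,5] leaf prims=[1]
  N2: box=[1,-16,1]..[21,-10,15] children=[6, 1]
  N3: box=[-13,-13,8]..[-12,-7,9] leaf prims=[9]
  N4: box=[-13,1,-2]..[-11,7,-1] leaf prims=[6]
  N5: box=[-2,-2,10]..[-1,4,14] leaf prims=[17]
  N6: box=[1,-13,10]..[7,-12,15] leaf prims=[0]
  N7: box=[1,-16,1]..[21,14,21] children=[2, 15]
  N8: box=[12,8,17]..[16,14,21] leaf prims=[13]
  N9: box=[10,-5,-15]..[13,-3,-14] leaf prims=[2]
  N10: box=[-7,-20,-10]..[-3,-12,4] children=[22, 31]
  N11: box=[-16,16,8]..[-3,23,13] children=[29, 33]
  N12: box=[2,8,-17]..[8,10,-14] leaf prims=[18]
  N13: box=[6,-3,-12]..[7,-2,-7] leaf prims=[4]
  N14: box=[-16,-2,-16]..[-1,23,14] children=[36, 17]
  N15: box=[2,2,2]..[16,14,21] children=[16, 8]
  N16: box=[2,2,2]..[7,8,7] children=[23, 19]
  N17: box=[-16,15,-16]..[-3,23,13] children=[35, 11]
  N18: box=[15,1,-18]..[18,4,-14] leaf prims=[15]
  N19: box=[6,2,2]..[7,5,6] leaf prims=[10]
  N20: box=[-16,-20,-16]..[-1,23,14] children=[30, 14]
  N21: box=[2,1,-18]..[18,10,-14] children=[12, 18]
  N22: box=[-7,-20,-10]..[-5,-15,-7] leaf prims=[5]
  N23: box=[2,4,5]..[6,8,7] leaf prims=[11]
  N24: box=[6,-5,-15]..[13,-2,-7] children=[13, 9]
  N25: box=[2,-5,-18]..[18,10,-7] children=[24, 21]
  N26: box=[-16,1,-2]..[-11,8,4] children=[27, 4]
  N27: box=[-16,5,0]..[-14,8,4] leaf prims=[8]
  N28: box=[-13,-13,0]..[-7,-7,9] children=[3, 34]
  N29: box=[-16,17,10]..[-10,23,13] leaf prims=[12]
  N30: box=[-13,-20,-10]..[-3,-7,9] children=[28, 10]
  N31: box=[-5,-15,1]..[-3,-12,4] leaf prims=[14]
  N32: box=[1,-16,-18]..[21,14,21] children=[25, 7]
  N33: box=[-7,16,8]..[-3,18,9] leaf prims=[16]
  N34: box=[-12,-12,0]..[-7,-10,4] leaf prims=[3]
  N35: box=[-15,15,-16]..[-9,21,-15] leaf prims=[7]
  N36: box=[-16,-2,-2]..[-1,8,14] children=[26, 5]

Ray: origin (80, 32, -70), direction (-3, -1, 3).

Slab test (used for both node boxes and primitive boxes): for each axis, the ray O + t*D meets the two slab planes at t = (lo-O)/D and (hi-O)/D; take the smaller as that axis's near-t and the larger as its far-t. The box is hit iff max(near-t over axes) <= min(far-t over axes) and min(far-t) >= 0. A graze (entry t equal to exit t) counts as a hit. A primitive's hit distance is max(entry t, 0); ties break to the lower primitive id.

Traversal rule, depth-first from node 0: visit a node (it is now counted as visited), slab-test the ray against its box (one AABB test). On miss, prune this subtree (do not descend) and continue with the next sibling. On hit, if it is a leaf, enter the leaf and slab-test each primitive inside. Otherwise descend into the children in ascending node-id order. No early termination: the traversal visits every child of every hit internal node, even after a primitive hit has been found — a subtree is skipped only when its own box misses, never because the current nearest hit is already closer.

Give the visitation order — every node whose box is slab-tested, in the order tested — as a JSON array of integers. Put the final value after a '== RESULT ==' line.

Traverse from the root:
N0 x:[59/3,32] y:[9,52] z:[52/3,91/3] -> hit [59/3,91/3], descend [20, 32]
  N20 x:[27,32] y:[9,52] z:[18,28] -> hit [27,28], descend [14, 30]
    N14 x:[27,32] y:[9,34] z:[18,28] -> hit [27,28], descend [17, 36]
      N17 x:[83/3,32] y:[9,17] z:[18,83/3] -> miss, prune
      N36 x:[27,32] y:[24,34] z:[68/3,28] -> hit [27,28], descend [5, 26]
        N5 x:[27,82/3] y:[28,34] z:[80/3,28] -> miss, prune
        N26 x:[91/3,32] y:[24,31] z:[68/3,74/3] -> miss, prune
    N30 x:[83/3,31] y:[39,52] z:[20,79/3] -> miss, prune
  N32 x:[59/3,79/3] y:[18,48] z:[52/3,91/3] -> hit [59/3,79/3], descend [7, 25]
    N7 x:[59/3,79/3] y:[18,48] z:[71/3,91/3] -> hit [71/3,79/3], descend [2, 15]
      N2 x:[59/3,79/3] y:[42,48] z:[71/3,85/3] -> miss, prune
      N15 x:[64/3,26] y:[18,30] z:[24,91/3] -> hit [24,26], descend [8, 16]
        N8 x:[64/3,68/3] y:[18,24] z:[29,91/3] -> miss, prune
        N16 x:[73/3,26] y:[24,30] z:[24,77/3] -> hit [73/3,77/3], descend [19, 23]
          N19 x:[73/3,74/3] y:[27,30] z:[24,76/3] -> miss, prune
          N23 x:[74/3,26] y:[24,28] z:[25,77/3] -> hit [25,77/3] leaf, test {P11@t=25}
    N25 x:[62/3,26] y:[22,37] z:[52/3,21] -> miss, prune

Visited [0, 20, 14, 17, 36, 5, 26, 30, 32, 7, 2, 15, 8, 16, 19, 23, 25]. Tests: 17 box, 1 leaf. Nearest: P11.

== RESULT ==
[0, 20, 14, 17, 36, 5, 26, 30, 32, 7, 2, 15, 8, 16, 19, 23, 25]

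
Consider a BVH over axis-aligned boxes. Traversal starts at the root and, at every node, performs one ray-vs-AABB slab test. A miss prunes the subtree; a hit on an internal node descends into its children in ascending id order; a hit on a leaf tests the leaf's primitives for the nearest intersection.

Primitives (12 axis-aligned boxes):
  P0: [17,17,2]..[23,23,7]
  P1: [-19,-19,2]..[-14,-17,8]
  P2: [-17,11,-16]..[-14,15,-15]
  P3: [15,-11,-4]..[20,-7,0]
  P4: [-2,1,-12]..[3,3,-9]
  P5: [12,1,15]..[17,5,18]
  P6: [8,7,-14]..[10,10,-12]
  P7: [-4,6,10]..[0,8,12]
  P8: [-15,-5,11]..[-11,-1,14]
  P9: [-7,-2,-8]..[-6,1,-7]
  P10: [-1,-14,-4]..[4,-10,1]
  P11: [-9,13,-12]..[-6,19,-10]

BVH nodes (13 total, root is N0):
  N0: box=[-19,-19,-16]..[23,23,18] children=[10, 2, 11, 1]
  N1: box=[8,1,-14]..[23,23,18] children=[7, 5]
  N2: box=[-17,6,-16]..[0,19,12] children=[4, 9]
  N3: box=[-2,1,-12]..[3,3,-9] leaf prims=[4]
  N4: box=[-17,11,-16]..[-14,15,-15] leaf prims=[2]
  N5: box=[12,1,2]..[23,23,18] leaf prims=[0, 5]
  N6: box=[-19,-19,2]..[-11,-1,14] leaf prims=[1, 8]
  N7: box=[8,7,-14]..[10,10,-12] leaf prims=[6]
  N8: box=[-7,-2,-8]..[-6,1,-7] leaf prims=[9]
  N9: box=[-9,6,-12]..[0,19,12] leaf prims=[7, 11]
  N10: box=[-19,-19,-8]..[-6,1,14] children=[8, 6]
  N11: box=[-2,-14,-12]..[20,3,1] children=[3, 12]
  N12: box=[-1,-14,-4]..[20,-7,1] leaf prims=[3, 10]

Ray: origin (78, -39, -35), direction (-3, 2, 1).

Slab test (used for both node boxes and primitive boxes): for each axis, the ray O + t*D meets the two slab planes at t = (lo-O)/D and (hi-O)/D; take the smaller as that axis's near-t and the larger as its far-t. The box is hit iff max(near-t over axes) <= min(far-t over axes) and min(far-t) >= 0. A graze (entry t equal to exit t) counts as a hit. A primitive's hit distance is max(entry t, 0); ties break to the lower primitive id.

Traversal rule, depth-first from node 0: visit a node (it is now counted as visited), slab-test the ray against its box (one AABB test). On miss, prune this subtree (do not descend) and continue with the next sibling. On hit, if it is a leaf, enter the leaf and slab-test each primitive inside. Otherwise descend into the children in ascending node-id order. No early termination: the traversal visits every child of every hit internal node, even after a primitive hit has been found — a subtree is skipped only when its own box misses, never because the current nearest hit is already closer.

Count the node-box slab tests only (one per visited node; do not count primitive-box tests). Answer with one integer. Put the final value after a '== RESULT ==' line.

Traverse from the root:
N0 x:[55/3,97/3] y:[10,31] z:[19,53] -> hit [19,31], descend [1, 2, 10, 11]
  N1 x:[55/3,70/3] y:[20,31] z:[21,53] -> hit [21,70/3], descend [5, 7]
    N5 x:[55/3,22] y:[20,31] z:[37,53] -> miss, prune
    N7 x:[68/3,70/3] y:[23,49/2] z:[21,23] -> hit [23,23] leaf, test {P6@t=23}
  N2 x:[26,95/3] y:[45/2,29] z:[19,47] -> hit [26,29], descend [4, 9]
    N4 x:[92/3,95/3] y:[25,27] z:[19,20] -> miss, prune
    N9 x:[26,29] y:[45/2,29] z:[23,47] -> hit [26,29] leaf, test {P7(miss), P11(miss)}
  N10 x:[28,97/3] y:[10,20] z:[27,49] -> miss, prune
  N11 x:[58/3,80/3] y:[25/2,21] z:[23,36] -> miss, prune

order=[0, 1, 5, 7, 2, 4, 9, 10, 11]  |boxes|=9  |leaves|=2  hit=P6

== RESULT ==
9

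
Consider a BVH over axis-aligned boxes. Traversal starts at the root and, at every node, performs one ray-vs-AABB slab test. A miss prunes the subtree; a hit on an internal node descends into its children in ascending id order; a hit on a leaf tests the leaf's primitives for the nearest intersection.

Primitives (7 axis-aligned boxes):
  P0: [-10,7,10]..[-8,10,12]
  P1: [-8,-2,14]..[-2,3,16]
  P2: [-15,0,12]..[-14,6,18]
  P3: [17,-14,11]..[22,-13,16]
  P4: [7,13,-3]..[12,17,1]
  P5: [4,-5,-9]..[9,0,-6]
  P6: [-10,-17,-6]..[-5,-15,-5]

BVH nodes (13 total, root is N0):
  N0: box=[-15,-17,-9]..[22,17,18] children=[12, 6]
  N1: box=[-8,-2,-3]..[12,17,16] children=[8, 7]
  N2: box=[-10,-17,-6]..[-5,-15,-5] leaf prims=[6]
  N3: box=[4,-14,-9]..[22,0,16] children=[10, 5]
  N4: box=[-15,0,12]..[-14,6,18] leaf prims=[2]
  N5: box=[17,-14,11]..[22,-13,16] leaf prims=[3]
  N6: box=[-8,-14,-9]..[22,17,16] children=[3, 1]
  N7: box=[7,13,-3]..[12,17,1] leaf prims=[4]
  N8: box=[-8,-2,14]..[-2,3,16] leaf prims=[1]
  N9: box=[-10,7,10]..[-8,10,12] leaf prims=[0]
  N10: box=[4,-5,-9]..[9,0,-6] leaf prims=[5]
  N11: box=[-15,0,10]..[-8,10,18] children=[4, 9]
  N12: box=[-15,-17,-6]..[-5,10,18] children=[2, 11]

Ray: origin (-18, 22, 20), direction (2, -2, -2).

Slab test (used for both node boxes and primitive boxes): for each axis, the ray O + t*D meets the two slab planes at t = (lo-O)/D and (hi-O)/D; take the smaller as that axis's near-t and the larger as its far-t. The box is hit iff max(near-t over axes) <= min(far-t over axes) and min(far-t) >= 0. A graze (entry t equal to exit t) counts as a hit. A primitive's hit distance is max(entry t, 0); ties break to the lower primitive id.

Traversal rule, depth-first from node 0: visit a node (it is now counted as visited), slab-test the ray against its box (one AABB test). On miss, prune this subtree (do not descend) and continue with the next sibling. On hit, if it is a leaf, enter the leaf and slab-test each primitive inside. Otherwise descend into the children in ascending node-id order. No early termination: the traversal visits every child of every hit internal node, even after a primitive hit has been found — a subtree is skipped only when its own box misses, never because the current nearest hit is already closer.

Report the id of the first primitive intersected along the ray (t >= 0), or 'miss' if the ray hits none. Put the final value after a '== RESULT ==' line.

Walk:
N0 x:[3/2,20] y:[5/2,39/2] z:[1,29/2] -> hit [5/2,29/2], descend [6, 12]
  N6 x:[5,20] y:[5/2,18] z:[2,29/2] -> hit [5,29/2], descend [1, 3]
    N1 x:[5,15] y:[5/2,12] z:[2,23/2] -> hit [5,23/2], descend [7, 8]
      N7 x:[25/2,15] y:[5/2,9/2] z:[19/2,23/2] -> miss, prune
      N8 x:[5,8] y:[19/2,12] z:[2,3] -> miss, prune
    N3 x:[11,20] y:[11,18] z:[2,29/2] -> hit [11,29/2], descend [5, 10]
      N5 x:[35/2,20] y:[35/2,18] z:[2,9/2] -> miss, prune
      N10 x:[11,27/2] y:[11,27/2] z:[13,29/2] -> hit [13,27/2] leaf, test {P5@t=13}
  N12 x:[3/2,13/2] y:[6,39/2] z:[1,13] -> hit [6,13/2], descend [2, 11]
    N2 x:[4,13/2] y:[37/2,39/2] z:[25/2,13] -> miss, prune
    N11 x:[3/2,5] y:[6,11] z:[1,5] -> miss, prune

Visited [0, 6, 1, 7, 8, 3, 5, 10, 12, 2, 11]. Tests: 11 box, 1 leaf. Nearest: P5.

== RESULT ==
5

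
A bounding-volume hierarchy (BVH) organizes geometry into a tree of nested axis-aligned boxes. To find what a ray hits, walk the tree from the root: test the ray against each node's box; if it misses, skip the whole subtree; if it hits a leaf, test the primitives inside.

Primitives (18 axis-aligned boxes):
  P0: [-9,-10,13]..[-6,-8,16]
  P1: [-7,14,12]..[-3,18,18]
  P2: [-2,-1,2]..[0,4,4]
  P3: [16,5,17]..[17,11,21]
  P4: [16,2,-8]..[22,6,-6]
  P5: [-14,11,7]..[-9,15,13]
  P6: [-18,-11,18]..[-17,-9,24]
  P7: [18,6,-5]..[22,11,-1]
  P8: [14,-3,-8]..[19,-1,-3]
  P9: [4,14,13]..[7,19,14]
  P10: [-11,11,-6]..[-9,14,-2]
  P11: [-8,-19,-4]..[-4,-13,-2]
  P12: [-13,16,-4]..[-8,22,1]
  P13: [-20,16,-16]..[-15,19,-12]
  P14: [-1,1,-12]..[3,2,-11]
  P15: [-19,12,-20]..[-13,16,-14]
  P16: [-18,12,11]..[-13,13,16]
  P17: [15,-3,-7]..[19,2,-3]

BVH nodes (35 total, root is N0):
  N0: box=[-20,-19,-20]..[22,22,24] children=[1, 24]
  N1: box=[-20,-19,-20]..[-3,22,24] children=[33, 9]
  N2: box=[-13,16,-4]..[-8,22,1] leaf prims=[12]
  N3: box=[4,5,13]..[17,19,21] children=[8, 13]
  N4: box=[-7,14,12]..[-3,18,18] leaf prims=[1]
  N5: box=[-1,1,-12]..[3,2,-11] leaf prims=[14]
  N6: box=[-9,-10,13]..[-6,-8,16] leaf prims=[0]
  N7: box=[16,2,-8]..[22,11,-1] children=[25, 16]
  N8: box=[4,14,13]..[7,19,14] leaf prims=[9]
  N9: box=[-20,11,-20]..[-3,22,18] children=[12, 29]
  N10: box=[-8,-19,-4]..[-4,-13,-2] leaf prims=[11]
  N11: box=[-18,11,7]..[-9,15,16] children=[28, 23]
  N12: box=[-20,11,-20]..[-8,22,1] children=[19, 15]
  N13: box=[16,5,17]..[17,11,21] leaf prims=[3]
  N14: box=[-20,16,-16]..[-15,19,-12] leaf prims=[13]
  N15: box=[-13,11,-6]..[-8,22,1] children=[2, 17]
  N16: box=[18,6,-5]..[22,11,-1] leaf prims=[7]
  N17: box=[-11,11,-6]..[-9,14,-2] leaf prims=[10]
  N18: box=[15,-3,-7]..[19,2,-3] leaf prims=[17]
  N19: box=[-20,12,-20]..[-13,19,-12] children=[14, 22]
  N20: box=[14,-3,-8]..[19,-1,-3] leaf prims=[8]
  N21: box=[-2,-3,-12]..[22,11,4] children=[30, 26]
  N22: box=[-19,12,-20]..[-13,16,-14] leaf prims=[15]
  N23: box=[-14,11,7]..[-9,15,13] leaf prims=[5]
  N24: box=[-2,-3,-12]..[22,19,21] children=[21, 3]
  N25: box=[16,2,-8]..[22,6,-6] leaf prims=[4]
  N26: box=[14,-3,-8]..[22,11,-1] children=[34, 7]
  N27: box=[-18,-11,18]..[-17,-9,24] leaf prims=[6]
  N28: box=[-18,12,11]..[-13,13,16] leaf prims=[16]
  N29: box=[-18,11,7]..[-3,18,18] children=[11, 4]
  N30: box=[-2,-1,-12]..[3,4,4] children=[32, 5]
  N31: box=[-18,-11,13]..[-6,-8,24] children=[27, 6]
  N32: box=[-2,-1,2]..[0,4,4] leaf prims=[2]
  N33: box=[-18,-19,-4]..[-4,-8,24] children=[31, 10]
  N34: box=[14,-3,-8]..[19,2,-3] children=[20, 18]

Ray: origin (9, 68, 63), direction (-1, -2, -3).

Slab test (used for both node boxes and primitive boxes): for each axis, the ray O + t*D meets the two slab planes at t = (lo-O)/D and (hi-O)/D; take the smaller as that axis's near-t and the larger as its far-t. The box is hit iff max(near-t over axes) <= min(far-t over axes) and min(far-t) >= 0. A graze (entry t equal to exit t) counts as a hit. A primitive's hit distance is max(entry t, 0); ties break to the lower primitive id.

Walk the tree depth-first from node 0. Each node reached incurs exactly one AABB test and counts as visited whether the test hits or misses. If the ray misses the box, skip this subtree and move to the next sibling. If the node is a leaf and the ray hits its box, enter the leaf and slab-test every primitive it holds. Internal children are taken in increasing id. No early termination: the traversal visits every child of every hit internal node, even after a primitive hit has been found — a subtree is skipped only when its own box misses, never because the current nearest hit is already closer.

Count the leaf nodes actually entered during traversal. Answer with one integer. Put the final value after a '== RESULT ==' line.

Walk:
N0 x:[-13,29] y:[23,87/2] z:[13,83/3] -> hit [23,83/3], descend [1, 24]
  N1 x:[12,29] y:[23,87/2] z:[13,83/3] -> hit [23,83/3], descend [9, 33]
    N9 x:[12,29] y:[23,57/2] z:[15,83/3] -> hit [23,83/3], descend [12, 29]
      N12 x:[17,29] y:[23,57/2] z:[62/3,83/3] -> hit [23,83/3], descend [15, 19]
        N15 x:[17,22] y:[23,57/2] z:[62/3,23] -> miss, prune
        N19 x:[22,29] y:[49/2,28] z:[25,83/3] -> hit [25,83/3], descend [14, 22]
          N14 x:[24,29] y:[49/2,26] z:[25,79/3] -> hit [25,26] leaf, test {P13@t=25}
          N22 x:[22,28] y:[26,28] z:[77/3,83/3] -> hit [26,83/3] leaf, test {P15@t=26}
      N29 x:[12,27] y:[25,57/2] z:[15,56/3] -> miss, prune
    N33 x:[13,27] y:[38,87/2] z:[13,67/3] -> miss, prune
  N24 x:[-13,11] y:[49/2,71/2] z:[14,25] -> miss, prune

11 AABB tests over nodes [0, 1, 9, 12, 15, 19, 14, 22, 29, 33, 24]; 2 leaves entered; closest P13.

== RESULT ==
2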